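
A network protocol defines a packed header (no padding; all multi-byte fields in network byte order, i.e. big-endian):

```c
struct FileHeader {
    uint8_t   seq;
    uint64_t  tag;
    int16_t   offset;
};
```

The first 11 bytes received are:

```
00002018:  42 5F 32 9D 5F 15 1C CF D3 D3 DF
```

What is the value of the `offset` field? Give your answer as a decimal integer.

-11297

`offset` follows `seq` (1 B), `tag` (8 B), so it starts at offset 1 + 8 = 9 and occupies 2 bytes.
Bytes at offsets 9..10: D3 DF.
Big-endian stores the most-significant byte at the lowest address.
The bytes are already most-significant first: 0xD3DF.
Top bit is set, so as a signed 16-bit value this is 0xD3DF − 2^16 = -11297.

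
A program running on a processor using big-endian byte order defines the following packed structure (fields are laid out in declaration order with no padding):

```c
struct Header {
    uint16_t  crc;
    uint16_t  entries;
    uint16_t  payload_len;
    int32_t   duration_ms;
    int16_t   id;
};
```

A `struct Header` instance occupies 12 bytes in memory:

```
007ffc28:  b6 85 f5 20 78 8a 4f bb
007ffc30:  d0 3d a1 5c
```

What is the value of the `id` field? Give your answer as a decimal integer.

-24228

`id` follows `crc` (2 B), `entries` (2 B), `payload_len` (2 B), `duration_ms` (4 B), so it starts at offset 2 + 2 + 2 + 4 = 10 and occupies 2 bytes.
Bytes at offsets 10..11: A1 5C.
Big-endian stores the most-significant byte at the lowest address.
The bytes are already most-significant first: 0xA15C.
Top bit is set, so as a signed 16-bit value this is 0xA15C − 2^16 = -24228.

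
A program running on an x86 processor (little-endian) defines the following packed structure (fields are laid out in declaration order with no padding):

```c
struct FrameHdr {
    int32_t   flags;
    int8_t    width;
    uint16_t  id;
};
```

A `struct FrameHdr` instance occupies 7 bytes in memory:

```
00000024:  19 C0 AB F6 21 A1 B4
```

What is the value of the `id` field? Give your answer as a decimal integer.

46241

`id` follows `flags` (4 B), `width` (1 B), so it starts at offset 4 + 1 = 5 and occupies 2 bytes.
Bytes at offsets 5..6: A1 B4.
In little-endian order the low byte comes first in memory.
Reassemble most-significant byte first: B4 A1 → 0xB4A1.
0xB4A1 = 46241.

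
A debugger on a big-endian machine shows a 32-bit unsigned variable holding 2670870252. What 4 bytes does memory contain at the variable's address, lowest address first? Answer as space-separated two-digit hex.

2670870252 in hexadecimal, padded to 32 bits, is 0x9F323EEC.
Split into bytes (most-significant first): 9F 32 3E EC.
Big-endian stores the most-significant byte at the lowest address.
So the memory order matches the most-significant-first order: 9F 32 3E EC.

9F 32 3E EC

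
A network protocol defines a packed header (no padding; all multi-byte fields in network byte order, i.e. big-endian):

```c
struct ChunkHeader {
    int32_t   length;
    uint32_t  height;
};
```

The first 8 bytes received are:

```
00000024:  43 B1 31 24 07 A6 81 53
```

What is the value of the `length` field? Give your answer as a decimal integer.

`length` is the first field, at byte offset 0, occupying 4 bytes.
Bytes at offsets 0..3: 43 B1 31 24.
Big-endian stores the most-significant byte at the lowest address.
The bytes are already most-significant first: 0x43B13124.
0x43B13124 = 1135685924.

1135685924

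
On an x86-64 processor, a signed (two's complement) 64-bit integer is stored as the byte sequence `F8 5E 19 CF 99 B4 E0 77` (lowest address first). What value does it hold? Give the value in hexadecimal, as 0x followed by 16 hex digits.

In little-endian order the low byte comes first in memory.
Reassemble most-significant byte first: 77 E0 B4 99 CF 19 5E F8 → 0x77E0B499CF195EF8.

0x77E0B499CF195EF8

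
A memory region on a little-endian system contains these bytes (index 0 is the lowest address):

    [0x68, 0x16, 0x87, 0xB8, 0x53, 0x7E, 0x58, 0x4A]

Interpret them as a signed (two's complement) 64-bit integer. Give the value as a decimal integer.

Little-endian: lowest address holds the least-significant byte.
Reassemble most-significant byte first: 4A 58 7E 53 B8 87 16 68 → 0x4A587E53B8871668.
0x4A587E53B8871668 = 5357170654800451176.

5357170654800451176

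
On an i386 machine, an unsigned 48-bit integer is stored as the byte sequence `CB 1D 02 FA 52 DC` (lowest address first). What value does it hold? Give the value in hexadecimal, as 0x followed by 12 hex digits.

0xDC52FA021DCB

Little-endian stores the least-significant byte at the lowest address.
Reassemble most-significant byte first: DC 52 FA 02 1D CB → 0xDC52FA021DCB.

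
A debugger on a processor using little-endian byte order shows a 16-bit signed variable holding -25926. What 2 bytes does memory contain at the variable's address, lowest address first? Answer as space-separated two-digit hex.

Two's complement of -25926 in 16 bits: 25926 = 0x6546; invert → 0x9AB9; add 1 → 0x9ABA.
Split into bytes (most-significant first): 9A BA.
In little-endian order the low byte comes first in memory.
So at ascending addresses the bytes are BA 9A.

BA 9A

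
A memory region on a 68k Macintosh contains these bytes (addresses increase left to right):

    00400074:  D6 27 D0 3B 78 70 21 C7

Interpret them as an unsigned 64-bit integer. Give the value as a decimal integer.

Big-endian: lowest address holds the most-significant byte.
The bytes are already most-significant first: 0xD627D03B787021C7.
0xD627D03B787021C7 = 15431531602050556359.

15431531602050556359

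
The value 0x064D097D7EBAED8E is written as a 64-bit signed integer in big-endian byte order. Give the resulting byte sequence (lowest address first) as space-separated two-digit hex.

06 4D 09 7D 7E BA ED 8E

Split into bytes (most-significant first): 06 4D 09 7D 7E BA ED 8E.
Big-endian stores the most-significant byte at the lowest address.
So the memory order matches the most-significant-first order: 06 4D 09 7D 7E BA ED 8E.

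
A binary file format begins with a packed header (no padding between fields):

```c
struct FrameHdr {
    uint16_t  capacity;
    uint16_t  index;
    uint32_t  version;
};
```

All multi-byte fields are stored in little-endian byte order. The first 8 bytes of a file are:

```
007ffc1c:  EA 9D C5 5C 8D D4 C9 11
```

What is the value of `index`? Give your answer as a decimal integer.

23749

`index` follows `capacity` (2 bytes), so it starts at byte offset 2 and occupies 2 bytes.
Bytes at offsets 2..3: C5 5C.
In little-endian order the low byte comes first in memory.
Reassemble most-significant byte first: 5C C5 → 0x5CC5.
0x5CC5 = 23749.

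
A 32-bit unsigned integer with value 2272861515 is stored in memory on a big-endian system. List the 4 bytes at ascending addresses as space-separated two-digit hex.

87 79 1D 4B

2272861515 in hexadecimal, padded to 32 bits, is 0x87791D4B.
Split into bytes (most-significant first): 87 79 1D 4B.
In big-endian order the high byte comes first in memory.
So the memory order matches the most-significant-first order: 87 79 1D 4B.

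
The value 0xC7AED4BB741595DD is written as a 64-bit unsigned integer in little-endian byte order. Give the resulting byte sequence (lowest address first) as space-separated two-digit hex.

DD 95 15 74 BB D4 AE C7

Split into bytes (most-significant first): C7 AE D4 BB 74 15 95 DD.
In little-endian order the low byte comes first in memory.
So at ascending addresses the bytes are DD 95 15 74 BB D4 AE C7.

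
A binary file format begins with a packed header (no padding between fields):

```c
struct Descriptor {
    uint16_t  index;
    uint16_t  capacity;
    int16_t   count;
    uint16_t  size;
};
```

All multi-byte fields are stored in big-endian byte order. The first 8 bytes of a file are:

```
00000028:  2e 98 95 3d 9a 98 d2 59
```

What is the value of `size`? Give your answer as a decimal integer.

`size` follows `index` (2 B), `capacity` (2 B), `count` (2 B), so it starts at offset 2 + 2 + 2 = 6 and occupies 2 bytes.
Bytes at offsets 6..7: D2 59.
In big-endian order the high byte comes first in memory.
The bytes are already most-significant first: 0xD259.
0xD259 = 53849.

53849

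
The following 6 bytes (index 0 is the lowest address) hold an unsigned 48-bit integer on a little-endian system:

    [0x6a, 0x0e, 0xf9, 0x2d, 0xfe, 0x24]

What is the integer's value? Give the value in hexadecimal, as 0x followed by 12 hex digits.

In little-endian order the low byte comes first in memory.
Reassemble most-significant byte first: 24 FE 2D F9 0E 6A → 0x24FE2DF90E6A.

0x24FE2DF90E6A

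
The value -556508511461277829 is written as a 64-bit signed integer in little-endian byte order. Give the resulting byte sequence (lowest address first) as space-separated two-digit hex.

Two's complement of -556508511461277829 in 64 bits: 556508511461277829 = 0x07B91D8AEC218085; invert → 0xF846E27513DE7F7A; add 1 → 0xF846E27513DE7F7B.
Split into bytes (most-significant first): F8 46 E2 75 13 DE 7F 7B.
Little-endian: lowest address holds the least-significant byte.
So at ascending addresses the bytes are 7B 7F DE 13 75 E2 46 F8.

7B 7F DE 13 75 E2 46 F8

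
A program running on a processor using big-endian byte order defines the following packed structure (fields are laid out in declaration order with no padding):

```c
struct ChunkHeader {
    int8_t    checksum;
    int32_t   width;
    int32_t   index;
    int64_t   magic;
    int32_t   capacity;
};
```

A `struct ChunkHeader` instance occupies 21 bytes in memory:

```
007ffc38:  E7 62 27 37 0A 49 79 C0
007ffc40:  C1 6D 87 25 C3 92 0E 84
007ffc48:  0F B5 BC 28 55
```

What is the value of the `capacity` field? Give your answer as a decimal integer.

`capacity` follows `checksum` (1 B), `width` (4 B), `index` (4 B), `magic` (8 B), so it starts at offset 1 + 4 + 4 + 8 = 17 and occupies 4 bytes.
Bytes at offsets 17..20: B5 BC 28 55.
Big-endian: lowest address holds the most-significant byte.
The bytes are already most-significant first: 0xB5BC2855.
Top bit is set, so as a signed 32-bit value this is 0xB5BC2855 − 2^32 = -1245960107.

-1245960107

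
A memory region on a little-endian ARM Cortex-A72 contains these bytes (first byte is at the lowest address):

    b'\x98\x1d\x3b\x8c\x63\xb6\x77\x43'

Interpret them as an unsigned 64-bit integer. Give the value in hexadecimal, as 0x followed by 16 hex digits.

0x4377B6638C3B1D98

In little-endian order the low byte comes first in memory.
Reassemble most-significant byte first: 43 77 B6 63 8C 3B 1D 98 → 0x4377B6638C3B1D98.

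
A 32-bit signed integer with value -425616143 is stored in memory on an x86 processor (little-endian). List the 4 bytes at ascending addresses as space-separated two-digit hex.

F1 9C A1 E6

Two's complement of -425616143 in 32 bits: 425616143 = 0x195E630F; invert → 0xE6A19CF0; add 1 → 0xE6A19CF1.
Split into bytes (most-significant first): E6 A1 9C F1.
Little-endian stores the least-significant byte at the lowest address.
So at ascending addresses the bytes are F1 9C A1 E6.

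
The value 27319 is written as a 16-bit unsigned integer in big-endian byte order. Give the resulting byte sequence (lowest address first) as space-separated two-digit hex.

6A B7

27319 in hexadecimal, padded to 16 bits, is 0x6AB7.
Split into bytes (most-significant first): 6A B7.
Big-endian: lowest address holds the most-significant byte.
So the memory order matches the most-significant-first order: 6A B7.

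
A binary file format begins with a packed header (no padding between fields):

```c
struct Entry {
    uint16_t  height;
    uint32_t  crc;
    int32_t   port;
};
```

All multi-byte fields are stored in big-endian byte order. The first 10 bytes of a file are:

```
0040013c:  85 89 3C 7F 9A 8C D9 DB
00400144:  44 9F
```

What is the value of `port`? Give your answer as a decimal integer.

`port` follows `height` (2 B), `crc` (4 B), so it starts at offset 2 + 4 = 6 and occupies 4 bytes.
Bytes at offsets 6..9: D9 DB 44 9F.
In big-endian order the high byte comes first in memory.
The bytes are already most-significant first: 0xD9DB449F.
Top bit is set, so as a signed 32-bit value this is 0xD9DB449F − 2^32 = -639941473.

-639941473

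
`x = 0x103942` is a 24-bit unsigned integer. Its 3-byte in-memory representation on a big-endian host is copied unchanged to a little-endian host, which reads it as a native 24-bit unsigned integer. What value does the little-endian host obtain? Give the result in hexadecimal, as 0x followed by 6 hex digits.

Stored big-endian, the bytes at ascending addresses are 10 39 42.
Read back as little-endian, the first byte is least significant, giving 0x423910.

0x423910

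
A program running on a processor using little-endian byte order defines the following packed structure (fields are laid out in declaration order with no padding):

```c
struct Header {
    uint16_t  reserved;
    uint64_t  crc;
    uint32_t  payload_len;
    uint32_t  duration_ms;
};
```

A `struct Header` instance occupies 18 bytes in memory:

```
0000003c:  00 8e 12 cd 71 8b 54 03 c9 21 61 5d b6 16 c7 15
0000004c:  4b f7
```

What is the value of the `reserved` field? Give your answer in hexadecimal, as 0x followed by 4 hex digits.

`reserved` is the first field, at byte offset 0, occupying 2 bytes.
Bytes at offsets 0..1: 00 8E.
Little-endian stores the least-significant byte at the lowest address.
Reassemble most-significant byte first: 8E 00 → 0x8E00.

0x8E00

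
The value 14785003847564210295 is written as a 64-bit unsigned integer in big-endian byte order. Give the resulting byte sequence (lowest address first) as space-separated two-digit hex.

CD 2E E2 AA 40 D9 30 77

14785003847564210295 in hexadecimal, padded to 64 bits, is 0xCD2EE2AA40D93077.
Split into bytes (most-significant first): CD 2E E2 AA 40 D9 30 77.
In big-endian order the high byte comes first in memory.
So the memory order matches the most-significant-first order: CD 2E E2 AA 40 D9 30 77.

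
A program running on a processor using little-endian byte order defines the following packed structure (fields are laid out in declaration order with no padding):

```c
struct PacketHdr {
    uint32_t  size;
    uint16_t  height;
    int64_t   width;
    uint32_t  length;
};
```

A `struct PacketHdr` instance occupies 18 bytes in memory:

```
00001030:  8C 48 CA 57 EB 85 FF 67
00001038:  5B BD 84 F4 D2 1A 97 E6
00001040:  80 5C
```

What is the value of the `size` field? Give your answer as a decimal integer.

`size` is the first field, at byte offset 0, occupying 4 bytes.
Bytes at offsets 0..3: 8C 48 CA 57.
In little-endian order the low byte comes first in memory.
Reassemble most-significant byte first: 57 CA 48 8C → 0x57CA488C.
0x57CA488C = 1472874636.

1472874636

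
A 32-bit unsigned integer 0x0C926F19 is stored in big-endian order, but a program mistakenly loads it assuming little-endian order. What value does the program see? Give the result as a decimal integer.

426742284

Stored big-endian, the bytes at ascending addresses are 0C 92 6F 19.
Read back as little-endian, the first byte is least significant, giving 0x196F920C.
0x196F920C = 426742284.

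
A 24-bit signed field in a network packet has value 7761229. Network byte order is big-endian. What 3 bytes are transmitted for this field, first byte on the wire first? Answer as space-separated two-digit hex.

7761229 in hexadecimal, padded to 24 bits, is 0x766D4D.
Split into bytes (most-significant first): 76 6D 4D.
Big-endian: lowest address holds the most-significant byte.
So the memory order matches the most-significant-first order: 76 6D 4D.

76 6D 4D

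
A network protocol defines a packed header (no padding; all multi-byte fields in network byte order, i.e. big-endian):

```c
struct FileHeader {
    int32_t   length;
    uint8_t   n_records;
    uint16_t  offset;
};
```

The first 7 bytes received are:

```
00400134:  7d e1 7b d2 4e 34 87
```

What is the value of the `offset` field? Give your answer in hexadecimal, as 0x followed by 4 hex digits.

`offset` follows `length` (4 B), `n_records` (1 B), so it starts at offset 4 + 1 = 5 and occupies 2 bytes.
Bytes at offsets 5..6: 34 87.
Big-endian stores the most-significant byte at the lowest address.
The bytes are already most-significant first: 0x3487.

0x3487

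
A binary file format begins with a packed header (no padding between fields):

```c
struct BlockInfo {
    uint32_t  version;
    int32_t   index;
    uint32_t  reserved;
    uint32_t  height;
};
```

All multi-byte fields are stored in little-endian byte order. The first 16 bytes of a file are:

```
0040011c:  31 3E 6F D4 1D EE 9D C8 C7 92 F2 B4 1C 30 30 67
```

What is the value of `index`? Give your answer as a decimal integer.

-929173987

`index` follows `version` (4 bytes), so it starts at byte offset 4 and occupies 4 bytes.
Bytes at offsets 4..7: 1D EE 9D C8.
In little-endian order the low byte comes first in memory.
Reassemble most-significant byte first: C8 9D EE 1D → 0xC89DEE1D.
Top bit is set, so as a signed 32-bit value this is 0xC89DEE1D − 2^32 = -929173987.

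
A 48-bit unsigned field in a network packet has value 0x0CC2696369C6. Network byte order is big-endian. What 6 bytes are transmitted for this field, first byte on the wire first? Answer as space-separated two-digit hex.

Split into bytes (most-significant first): 0C C2 69 63 69 C6.
Big-endian: lowest address holds the most-significant byte.
So the memory order matches the most-significant-first order: 0C C2 69 63 69 C6.

0C C2 69 63 69 C6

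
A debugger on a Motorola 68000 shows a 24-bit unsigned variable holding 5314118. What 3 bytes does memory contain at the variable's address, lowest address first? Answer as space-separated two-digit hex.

51 16 46

5314118 in hexadecimal, padded to 24 bits, is 0x511646.
Split into bytes (most-significant first): 51 16 46.
Big-endian: lowest address holds the most-significant byte.
So the memory order matches the most-significant-first order: 51 16 46.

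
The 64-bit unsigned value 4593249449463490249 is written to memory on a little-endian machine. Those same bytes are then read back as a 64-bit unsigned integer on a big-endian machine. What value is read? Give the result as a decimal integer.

4593249449463490249 in 64-bit hexadecimal is 0x3FBE8009C807A6C9.
Stored little-endian, the bytes at ascending addresses are C9 A6 07 C8 09 80 BE 3F.
Read back as big-endian, the last byte is least significant, giving 0xC9A607C80980BE3F.
0xC9A607C80980BE3F = 14530309803491769919.

14530309803491769919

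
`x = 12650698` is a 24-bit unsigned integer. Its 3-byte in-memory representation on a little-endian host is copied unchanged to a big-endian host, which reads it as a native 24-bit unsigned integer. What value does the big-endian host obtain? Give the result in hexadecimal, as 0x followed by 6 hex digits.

12650698 in 24-bit hexadecimal is 0xC108CA.
Stored little-endian, the bytes at ascending addresses are CA 08 C1.
Read back as big-endian, the last byte is least significant, giving 0xCA08C1.

0xCA08C1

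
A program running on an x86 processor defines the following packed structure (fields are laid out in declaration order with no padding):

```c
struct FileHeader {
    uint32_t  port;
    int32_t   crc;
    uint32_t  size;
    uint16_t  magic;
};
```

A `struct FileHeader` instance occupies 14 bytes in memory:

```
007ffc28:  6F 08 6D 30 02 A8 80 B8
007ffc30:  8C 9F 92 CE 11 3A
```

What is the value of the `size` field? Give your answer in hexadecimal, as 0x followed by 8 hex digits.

0xCE929F8C

`size` follows `port` (4 B), `crc` (4 B), so it starts at offset 4 + 4 = 8 and occupies 4 bytes.
Bytes at offsets 8..11: 8C 9F 92 CE.
In little-endian order the low byte comes first in memory.
Reassemble most-significant byte first: CE 92 9F 8C → 0xCE929F8C.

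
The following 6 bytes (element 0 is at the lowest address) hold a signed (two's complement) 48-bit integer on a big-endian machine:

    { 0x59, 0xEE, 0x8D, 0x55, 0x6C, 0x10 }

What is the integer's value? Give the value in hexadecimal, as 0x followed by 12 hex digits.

Big-endian: lowest address holds the most-significant byte.
The bytes are already most-significant first: 0x59EE8D556C10.

0x59EE8D556C10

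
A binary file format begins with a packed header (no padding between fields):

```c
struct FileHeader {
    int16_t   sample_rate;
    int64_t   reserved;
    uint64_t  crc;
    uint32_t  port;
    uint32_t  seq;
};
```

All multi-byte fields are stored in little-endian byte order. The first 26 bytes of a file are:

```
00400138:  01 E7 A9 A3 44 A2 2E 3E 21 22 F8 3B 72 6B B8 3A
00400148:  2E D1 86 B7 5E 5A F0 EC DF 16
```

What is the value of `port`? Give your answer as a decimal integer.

`port` follows `sample_rate` (2 B), `reserved` (8 B), `crc` (8 B), so it starts at offset 2 + 8 + 8 = 18 and occupies 4 bytes.
Bytes at offsets 18..21: 86 B7 5E 5A.
Little-endian stores the least-significant byte at the lowest address.
Reassemble most-significant byte first: 5A 5E B7 86 → 0x5A5EB786.
0x5A5EB786 = 1516156806.

1516156806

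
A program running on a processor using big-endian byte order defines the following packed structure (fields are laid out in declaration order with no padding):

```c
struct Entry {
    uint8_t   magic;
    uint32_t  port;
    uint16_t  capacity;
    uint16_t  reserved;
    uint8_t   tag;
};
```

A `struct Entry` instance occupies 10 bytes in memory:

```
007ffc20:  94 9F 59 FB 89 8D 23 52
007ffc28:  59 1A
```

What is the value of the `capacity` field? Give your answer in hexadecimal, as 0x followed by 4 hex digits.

0x8D23

`capacity` follows `magic` (1 B), `port` (4 B), so it starts at offset 1 + 4 = 5 and occupies 2 bytes.
Bytes at offsets 5..6: 8D 23.
Big-endian stores the most-significant byte at the lowest address.
The bytes are already most-significant first: 0x8D23.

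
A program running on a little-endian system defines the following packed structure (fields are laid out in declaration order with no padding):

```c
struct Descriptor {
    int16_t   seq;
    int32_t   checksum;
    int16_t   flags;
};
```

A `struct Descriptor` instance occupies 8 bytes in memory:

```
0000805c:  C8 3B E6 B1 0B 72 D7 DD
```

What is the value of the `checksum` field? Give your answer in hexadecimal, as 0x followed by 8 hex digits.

0x720BB1E6

`checksum` follows `seq` (2 bytes), so it starts at byte offset 2 and occupies 4 bytes.
Bytes at offsets 2..5: E6 B1 0B 72.
In little-endian order the low byte comes first in memory.
Reassemble most-significant byte first: 72 0B B1 E6 → 0x720BB1E6.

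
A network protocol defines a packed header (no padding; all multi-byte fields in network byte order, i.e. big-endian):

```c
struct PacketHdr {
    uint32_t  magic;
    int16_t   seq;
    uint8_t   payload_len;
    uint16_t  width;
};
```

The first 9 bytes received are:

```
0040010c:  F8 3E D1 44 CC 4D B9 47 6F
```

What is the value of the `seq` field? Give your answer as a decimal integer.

`seq` follows `magic` (4 bytes), so it starts at byte offset 4 and occupies 2 bytes.
Bytes at offsets 4..5: CC 4D.
Big-endian: lowest address holds the most-significant byte.
The bytes are already most-significant first: 0xCC4D.
Top bit is set, so as a signed 16-bit value this is 0xCC4D − 2^16 = -13235.

-13235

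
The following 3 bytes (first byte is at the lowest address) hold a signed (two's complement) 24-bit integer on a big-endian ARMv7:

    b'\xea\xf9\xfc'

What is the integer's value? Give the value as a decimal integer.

In big-endian order the high byte comes first in memory.
The bytes are already most-significant first: 0xEAF9FC.
Top bit is set, so as a signed 24-bit value this is 0xEAF9FC − 2^24 = -1377796.

-1377796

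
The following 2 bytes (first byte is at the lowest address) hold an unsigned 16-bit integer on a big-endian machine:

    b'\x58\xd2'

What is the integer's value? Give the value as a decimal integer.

Big-endian stores the most-significant byte at the lowest address.
The bytes are already most-significant first: 0x58D2.
0x58D2 = 22738.

22738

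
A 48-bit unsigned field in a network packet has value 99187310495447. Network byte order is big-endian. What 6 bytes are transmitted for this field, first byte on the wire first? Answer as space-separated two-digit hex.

5A 35 D8 68 86 D7

99187310495447 in hexadecimal, padded to 48 bits, is 0x5A35D86886D7.
Split into bytes (most-significant first): 5A 35 D8 68 86 D7.
Big-endian stores the most-significant byte at the lowest address.
So the memory order matches the most-significant-first order: 5A 35 D8 68 86 D7.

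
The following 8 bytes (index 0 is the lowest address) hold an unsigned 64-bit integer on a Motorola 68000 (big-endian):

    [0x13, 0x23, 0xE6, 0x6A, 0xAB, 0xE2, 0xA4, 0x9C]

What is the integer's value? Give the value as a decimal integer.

1379199256730182812

In big-endian order the high byte comes first in memory.
The bytes are already most-significant first: 0x1323E66AABE2A49C.
0x1323E66AABE2A49C = 1379199256730182812.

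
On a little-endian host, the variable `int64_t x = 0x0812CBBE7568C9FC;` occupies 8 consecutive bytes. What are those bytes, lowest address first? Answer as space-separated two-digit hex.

Split into bytes (most-significant first): 08 12 CB BE 75 68 C9 FC.
In little-endian order the low byte comes first in memory.
So at ascending addresses the bytes are FC C9 68 75 BE CB 12 08.

FC C9 68 75 BE CB 12 08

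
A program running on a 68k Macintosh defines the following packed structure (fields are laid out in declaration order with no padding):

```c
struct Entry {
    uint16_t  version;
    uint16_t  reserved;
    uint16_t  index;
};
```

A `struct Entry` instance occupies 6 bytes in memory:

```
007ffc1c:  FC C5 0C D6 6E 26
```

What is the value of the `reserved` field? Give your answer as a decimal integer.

3286

`reserved` follows `version` (2 bytes), so it starts at byte offset 2 and occupies 2 bytes.
Bytes at offsets 2..3: 0C D6.
In big-endian order the high byte comes first in memory.
The bytes are already most-significant first: 0x0CD6.
0x0CD6 = 3286.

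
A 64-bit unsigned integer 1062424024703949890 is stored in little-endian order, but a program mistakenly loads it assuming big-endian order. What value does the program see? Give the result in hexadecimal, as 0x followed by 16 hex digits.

1062424024703949890 in 64-bit hexadecimal is 0x0EBE7D058151DC42.
Stored little-endian, the bytes at ascending addresses are 42 DC 51 81 05 7D BE 0E.
Read back as big-endian, the last byte is least significant, giving 0x42DC5181057DBE0E.

0x42DC5181057DBE0E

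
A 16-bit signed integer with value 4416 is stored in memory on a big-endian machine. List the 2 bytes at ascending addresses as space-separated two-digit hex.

4416 in hexadecimal, padded to 16 bits, is 0x1140.
Split into bytes (most-significant first): 11 40.
Big-endian: lowest address holds the most-significant byte.
So the memory order matches the most-significant-first order: 11 40.

11 40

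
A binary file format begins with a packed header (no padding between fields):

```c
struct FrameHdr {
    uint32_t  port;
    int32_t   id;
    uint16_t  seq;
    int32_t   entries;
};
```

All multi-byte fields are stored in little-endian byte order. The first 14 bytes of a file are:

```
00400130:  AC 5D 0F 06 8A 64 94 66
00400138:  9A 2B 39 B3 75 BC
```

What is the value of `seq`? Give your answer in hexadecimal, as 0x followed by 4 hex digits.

`seq` follows `port` (4 B), `id` (4 B), so it starts at offset 4 + 4 = 8 and occupies 2 bytes.
Bytes at offsets 8..9: 9A 2B.
In little-endian order the low byte comes first in memory.
Reassemble most-significant byte first: 2B 9A → 0x2B9A.

0x2B9A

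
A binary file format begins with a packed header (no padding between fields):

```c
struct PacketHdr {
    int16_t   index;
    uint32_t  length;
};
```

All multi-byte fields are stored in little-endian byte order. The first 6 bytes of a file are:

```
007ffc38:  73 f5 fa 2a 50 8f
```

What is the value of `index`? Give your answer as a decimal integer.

-2701

`index` is the first field, at byte offset 0, occupying 2 bytes.
Bytes at offsets 0..1: 73 F5.
Little-endian: lowest address holds the least-significant byte.
Reassemble most-significant byte first: F5 73 → 0xF573.
Top bit is set, so as a signed 16-bit value this is 0xF573 − 2^16 = -2701.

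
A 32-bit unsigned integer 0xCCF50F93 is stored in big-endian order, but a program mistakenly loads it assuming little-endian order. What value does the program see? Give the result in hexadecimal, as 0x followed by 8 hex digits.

Stored big-endian, the bytes at ascending addresses are CC F5 0F 93.
Read back as little-endian, the first byte is least significant, giving 0x930FF5CC.

0x930FF5CC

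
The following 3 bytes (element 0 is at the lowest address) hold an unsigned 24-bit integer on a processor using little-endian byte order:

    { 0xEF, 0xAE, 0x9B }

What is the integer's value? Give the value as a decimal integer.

Little-endian stores the least-significant byte at the lowest address.
Reassemble most-significant byte first: 9B AE EF → 0x9BAEEF.
0x9BAEEF = 10202863.

10202863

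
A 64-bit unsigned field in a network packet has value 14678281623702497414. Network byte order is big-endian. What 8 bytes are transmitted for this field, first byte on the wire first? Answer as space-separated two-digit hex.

14678281623702497414 in hexadecimal, padded to 64 bits, is 0xCBB3BB5E2DEE6886.
Split into bytes (most-significant first): CB B3 BB 5E 2D EE 68 86.
Big-endian: lowest address holds the most-significant byte.
So the memory order matches the most-significant-first order: CB B3 BB 5E 2D EE 68 86.

CB B3 BB 5E 2D EE 68 86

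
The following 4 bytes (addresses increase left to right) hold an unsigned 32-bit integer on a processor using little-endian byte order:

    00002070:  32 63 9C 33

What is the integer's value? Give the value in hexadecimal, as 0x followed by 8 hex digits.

0x339C6332

Little-endian: lowest address holds the least-significant byte.
Reassemble most-significant byte first: 33 9C 63 32 → 0x339C6332.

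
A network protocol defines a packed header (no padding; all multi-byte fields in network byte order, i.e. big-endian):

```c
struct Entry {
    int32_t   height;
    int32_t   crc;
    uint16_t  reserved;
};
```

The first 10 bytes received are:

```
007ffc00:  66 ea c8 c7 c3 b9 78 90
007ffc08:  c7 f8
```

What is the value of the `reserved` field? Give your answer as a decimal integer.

`reserved` follows `height` (4 B), `crc` (4 B), so it starts at offset 4 + 4 = 8 and occupies 2 bytes.
Bytes at offsets 8..9: C7 F8.
Big-endian: lowest address holds the most-significant byte.
The bytes are already most-significant first: 0xC7F8.
0xC7F8 = 51192.

51192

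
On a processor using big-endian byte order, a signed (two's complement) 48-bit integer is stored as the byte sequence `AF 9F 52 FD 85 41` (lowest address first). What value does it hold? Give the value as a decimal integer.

In big-endian order the high byte comes first in memory.
The bytes are already most-significant first: 0xAF9F52FD8541.
Top bit is set, so as a signed 48-bit value this is 0xAF9F52FD8541 − 2^48 = -88376149703359.

-88376149703359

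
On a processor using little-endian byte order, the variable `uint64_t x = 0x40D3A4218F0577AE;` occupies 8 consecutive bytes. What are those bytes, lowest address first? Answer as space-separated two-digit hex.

Split into bytes (most-significant first): 40 D3 A4 21 8F 05 77 AE.
Little-endian stores the least-significant byte at the lowest address.
So at ascending addresses the bytes are AE 77 05 8F 21 A4 D3 40.

AE 77 05 8F 21 A4 D3 40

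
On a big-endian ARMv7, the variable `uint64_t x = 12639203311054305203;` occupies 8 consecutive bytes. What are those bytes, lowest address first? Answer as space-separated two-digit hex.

12639203311054305203 in hexadecimal, padded to 64 bits, is 0xAF6778722F5537B3.
Split into bytes (most-significant first): AF 67 78 72 2F 55 37 B3.
In big-endian order the high byte comes first in memory.
So the memory order matches the most-significant-first order: AF 67 78 72 2F 55 37 B3.

AF 67 78 72 2F 55 37 B3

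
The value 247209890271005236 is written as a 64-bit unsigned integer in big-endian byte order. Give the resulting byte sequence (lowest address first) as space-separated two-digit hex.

03 6E 44 15 DE 91 0A 34

247209890271005236 in hexadecimal, padded to 64 bits, is 0x036E4415DE910A34.
Split into bytes (most-significant first): 03 6E 44 15 DE 91 0A 34.
Big-endian: lowest address holds the most-significant byte.
So the memory order matches the most-significant-first order: 03 6E 44 15 DE 91 0A 34.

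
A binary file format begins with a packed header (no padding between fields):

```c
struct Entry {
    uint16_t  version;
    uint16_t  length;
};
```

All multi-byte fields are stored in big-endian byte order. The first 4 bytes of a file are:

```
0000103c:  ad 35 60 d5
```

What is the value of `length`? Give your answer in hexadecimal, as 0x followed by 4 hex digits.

`length` follows `version` (2 bytes), so it starts at byte offset 2 and occupies 2 bytes.
Bytes at offsets 2..3: 60 D5.
Big-endian: lowest address holds the most-significant byte.
The bytes are already most-significant first: 0x60D5.

0x60D5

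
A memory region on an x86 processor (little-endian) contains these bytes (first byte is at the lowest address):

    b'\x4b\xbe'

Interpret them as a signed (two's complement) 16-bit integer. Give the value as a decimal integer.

-16821

Little-endian stores the least-significant byte at the lowest address.
Reassemble most-significant byte first: BE 4B → 0xBE4B.
Top bit is set, so as a signed 16-bit value this is 0xBE4B − 2^16 = -16821.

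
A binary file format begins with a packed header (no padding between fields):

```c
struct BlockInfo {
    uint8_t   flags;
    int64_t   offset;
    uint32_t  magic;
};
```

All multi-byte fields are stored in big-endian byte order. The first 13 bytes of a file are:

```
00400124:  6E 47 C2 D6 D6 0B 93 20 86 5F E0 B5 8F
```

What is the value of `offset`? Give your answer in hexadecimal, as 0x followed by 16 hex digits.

`offset` follows `flags` (1 byte), so it starts at byte offset 1 and occupies 8 bytes.
Bytes at offsets 1..8: 47 C2 D6 D6 0B 93 20 86.
Big-endian: lowest address holds the most-significant byte.
The bytes are already most-significant first: 0x47C2D6D60B932086.

0x47C2D6D60B932086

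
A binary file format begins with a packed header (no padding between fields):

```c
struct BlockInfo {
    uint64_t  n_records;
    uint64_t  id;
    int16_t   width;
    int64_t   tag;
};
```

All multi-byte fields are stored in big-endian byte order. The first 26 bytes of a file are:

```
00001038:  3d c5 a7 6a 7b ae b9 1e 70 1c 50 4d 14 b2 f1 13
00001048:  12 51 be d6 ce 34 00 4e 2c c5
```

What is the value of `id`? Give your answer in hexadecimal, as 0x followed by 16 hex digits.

0x701C504D14B2F113

`id` follows `n_records` (8 bytes), so it starts at byte offset 8 and occupies 8 bytes.
Bytes at offsets 8..15: 70 1C 50 4D 14 B2 F1 13.
Big-endian: lowest address holds the most-significant byte.
The bytes are already most-significant first: 0x701C504D14B2F113.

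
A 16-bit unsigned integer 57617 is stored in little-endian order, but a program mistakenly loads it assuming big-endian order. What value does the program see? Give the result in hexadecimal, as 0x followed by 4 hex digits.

57617 in 16-bit hexadecimal is 0xE111.
Stored little-endian, the bytes at ascending addresses are 11 E1.
Read back as big-endian, the last byte is least significant, giving 0x11E1.

0x11E1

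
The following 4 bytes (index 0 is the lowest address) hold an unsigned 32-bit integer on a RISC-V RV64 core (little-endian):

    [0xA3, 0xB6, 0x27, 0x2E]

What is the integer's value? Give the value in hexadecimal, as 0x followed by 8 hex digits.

0x2E27B6A3

Little-endian stores the least-significant byte at the lowest address.
Reassemble most-significant byte first: 2E 27 B6 A3 → 0x2E27B6A3.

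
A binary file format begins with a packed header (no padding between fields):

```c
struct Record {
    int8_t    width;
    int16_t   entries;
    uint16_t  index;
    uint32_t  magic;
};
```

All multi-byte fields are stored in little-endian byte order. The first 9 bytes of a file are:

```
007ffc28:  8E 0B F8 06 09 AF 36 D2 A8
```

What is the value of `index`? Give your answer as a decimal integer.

`index` follows `width` (1 B), `entries` (2 B), so it starts at offset 1 + 2 = 3 and occupies 2 bytes.
Bytes at offsets 3..4: 06 09.
In little-endian order the low byte comes first in memory.
Reassemble most-significant byte first: 09 06 → 0x0906.
0x0906 = 2310.

2310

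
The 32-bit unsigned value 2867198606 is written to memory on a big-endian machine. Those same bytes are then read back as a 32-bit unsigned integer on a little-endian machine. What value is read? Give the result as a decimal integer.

2867198606 in 32-bit hexadecimal is 0xAAE5FA8E.
Stored big-endian, the bytes at ascending addresses are AA E5 FA 8E.
Read back as little-endian, the first byte is least significant, giving 0x8EFAE5AA.
0x8EFAE5AA = 2398807466.

2398807466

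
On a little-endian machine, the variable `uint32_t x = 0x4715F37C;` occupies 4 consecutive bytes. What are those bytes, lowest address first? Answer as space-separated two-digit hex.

Split into bytes (most-significant first): 47 15 F3 7C.
In little-endian order the low byte comes first in memory.
So at ascending addresses the bytes are 7C F3 15 47.

7C F3 15 47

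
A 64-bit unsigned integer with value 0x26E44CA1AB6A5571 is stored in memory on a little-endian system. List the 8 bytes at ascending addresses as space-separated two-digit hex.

71 55 6A AB A1 4C E4 26

Split into bytes (most-significant first): 26 E4 4C A1 AB 6A 55 71.
Little-endian: lowest address holds the least-significant byte.
So at ascending addresses the bytes are 71 55 6A AB A1 4C E4 26.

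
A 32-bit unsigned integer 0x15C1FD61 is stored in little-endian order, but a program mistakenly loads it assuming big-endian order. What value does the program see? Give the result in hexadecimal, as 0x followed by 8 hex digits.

0x61FDC115

Stored little-endian, the bytes at ascending addresses are 61 FD C1 15.
Read back as big-endian, the last byte is least significant, giving 0x61FDC115.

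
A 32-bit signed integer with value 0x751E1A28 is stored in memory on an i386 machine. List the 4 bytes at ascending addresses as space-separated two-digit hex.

28 1A 1E 75

Split into bytes (most-significant first): 75 1E 1A 28.
Little-endian stores the least-significant byte at the lowest address.
So at ascending addresses the bytes are 28 1A 1E 75.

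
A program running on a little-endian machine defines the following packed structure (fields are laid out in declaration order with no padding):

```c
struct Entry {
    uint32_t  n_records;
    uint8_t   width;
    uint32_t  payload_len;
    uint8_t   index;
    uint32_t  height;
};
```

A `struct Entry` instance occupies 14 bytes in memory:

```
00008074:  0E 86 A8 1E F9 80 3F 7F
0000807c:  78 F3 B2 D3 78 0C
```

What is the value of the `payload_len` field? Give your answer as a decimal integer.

2021605248

`payload_len` follows `n_records` (4 B), `width` (1 B), so it starts at offset 4 + 1 = 5 and occupies 4 bytes.
Bytes at offsets 5..8: 80 3F 7F 78.
In little-endian order the low byte comes first in memory.
Reassemble most-significant byte first: 78 7F 3F 80 → 0x787F3F80.
0x787F3F80 = 2021605248.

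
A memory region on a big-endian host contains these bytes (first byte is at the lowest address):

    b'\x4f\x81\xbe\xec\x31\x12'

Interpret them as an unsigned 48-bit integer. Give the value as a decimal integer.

In big-endian order the high byte comes first in memory.
The bytes are already most-significant first: 0x4F81BEEC3112.
0x4F81BEEC3112 = 87418672525586.

87418672525586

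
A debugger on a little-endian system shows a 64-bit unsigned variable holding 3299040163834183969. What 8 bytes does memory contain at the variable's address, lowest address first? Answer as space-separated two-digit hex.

3299040163834183969 in hexadecimal, padded to 64 bits, is 0x2DC88B8CC9154121.
Split into bytes (most-significant first): 2D C8 8B 8C C9 15 41 21.
Little-endian stores the least-significant byte at the lowest address.
So at ascending addresses the bytes are 21 41 15 C9 8C 8B C8 2D.

21 41 15 C9 8C 8B C8 2D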